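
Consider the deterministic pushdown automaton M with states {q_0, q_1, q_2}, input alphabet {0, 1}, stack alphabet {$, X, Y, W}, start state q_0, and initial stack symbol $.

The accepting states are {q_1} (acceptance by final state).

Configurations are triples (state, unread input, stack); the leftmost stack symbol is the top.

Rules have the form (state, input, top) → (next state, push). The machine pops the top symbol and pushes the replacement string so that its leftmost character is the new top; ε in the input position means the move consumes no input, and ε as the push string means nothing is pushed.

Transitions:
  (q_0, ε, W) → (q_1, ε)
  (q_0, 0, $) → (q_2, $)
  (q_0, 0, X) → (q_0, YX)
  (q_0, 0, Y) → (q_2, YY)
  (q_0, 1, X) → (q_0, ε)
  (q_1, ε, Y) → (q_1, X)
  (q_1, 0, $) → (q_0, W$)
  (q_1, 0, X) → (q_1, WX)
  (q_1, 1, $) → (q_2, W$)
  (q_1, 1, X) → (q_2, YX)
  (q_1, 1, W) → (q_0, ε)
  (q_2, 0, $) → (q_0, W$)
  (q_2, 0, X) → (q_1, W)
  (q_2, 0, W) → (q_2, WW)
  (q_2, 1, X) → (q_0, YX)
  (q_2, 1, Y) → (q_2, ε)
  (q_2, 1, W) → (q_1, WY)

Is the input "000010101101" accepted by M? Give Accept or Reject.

(q_0, 000010101101, $) ⊢ (q_2, 00010101101, $) ⊢ (q_0, 0010101101, W$) ⊢ (q_1, 0010101101, $) ⊢ (q_0, 010101101, W$) ⊢ (q_1, 010101101, $) ⊢ (q_0, 10101101, W$) ⊢ (q_1, 10101101, $) ⊢ (q_2, 0101101, W$) ⊢ (q_2, 101101, WW$) ⊢ (q_1, 01101, WYW$)
No transition applies at (q_1, 01101, WYW$); input not fully consumed.

Reject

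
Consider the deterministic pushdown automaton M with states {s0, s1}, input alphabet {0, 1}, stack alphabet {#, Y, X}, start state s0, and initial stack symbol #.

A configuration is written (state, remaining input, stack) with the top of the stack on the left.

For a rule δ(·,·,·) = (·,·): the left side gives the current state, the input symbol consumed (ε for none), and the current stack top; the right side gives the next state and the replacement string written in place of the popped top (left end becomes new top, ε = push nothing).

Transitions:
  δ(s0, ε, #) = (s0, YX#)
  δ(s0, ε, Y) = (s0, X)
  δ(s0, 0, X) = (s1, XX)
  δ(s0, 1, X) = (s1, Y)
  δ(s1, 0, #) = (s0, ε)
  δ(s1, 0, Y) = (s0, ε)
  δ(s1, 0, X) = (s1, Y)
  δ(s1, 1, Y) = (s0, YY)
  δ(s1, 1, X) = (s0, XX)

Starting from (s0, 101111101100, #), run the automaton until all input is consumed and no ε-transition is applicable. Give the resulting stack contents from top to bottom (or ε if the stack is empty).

(s0, 101111101100, #)
  ε-move, top #: go to s0, push YX# → (s0, 101111101100, YX#)
  ε-move, top Y: go to s0, push X → (s0, 101111101100, XX#)
  read 1, top X: go to s1, push Y → (s1, 01111101100, YX#)
  read 0, top Y: go to s0, push ε → (s0, 1111101100, X#)
  read 1, top X: go to s1, push Y → (s1, 111101100, Y#)
  read 1, top Y: go to s0, push YY → (s0, 11101100, YY#)
  ε-move, top Y: go to s0, push X → (s0, 11101100, XY#)
  read 1, top X: go to s1, push Y → (s1, 1101100, YY#)
  read 1, top Y: go to s0, push YY → (s0, 101100, YYY#)
  ε-move, top Y: go to s0, push X → (s0, 101100, XYY#)
  read 1, top X: go to s1, push Y → (s1, 01100, YYY#)
  read 0, top Y: go to s0, push ε → (s0, 1100, YY#)
  ε-move, top Y: go to s0, push X → (s0, 1100, XY#)
  read 1, top X: go to s1, push Y → (s1, 100, YY#)
  read 1, top Y: go to s0, push YY → (s0, 00, YYY#)
  ε-move, top Y: go to s0, push X → (s0, 00, XYY#)
  read 0, top X: go to s1, push XX → (s1, 0, XXYY#)
  read 0, top X: go to s1, push Y → (s1, ε, YXYY#)
All input consumed in state s1 with stack YXYY#.

YXYY#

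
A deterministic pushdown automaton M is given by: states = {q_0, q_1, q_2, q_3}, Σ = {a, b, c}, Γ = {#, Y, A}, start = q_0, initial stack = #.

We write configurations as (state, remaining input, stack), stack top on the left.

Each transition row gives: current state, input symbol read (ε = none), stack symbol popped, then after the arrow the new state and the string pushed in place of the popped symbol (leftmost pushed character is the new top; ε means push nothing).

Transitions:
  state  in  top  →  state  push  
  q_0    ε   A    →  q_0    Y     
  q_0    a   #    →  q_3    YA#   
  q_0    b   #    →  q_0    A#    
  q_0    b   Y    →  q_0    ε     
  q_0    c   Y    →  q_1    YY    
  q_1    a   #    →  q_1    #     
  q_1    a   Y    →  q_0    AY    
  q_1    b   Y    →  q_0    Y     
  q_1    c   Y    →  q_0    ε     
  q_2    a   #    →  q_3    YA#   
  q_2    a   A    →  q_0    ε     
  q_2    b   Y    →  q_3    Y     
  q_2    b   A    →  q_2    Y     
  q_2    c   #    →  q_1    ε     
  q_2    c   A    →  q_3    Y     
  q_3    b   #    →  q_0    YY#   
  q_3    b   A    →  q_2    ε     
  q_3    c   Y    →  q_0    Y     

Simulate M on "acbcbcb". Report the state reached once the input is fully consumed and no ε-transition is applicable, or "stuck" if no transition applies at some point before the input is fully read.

q_0

(q_0, acbcbcb, #)
  read a, top #: go to q_3, push YA# → (q_3, cbcbcb, YA#)
  read c, top Y: go to q_0, push Y → (q_0, bcbcb, YA#)
  read b, top Y: go to q_0, push ε → (q_0, cbcb, A#)
  ε-move, top A: go to q_0, push Y → (q_0, cbcb, Y#)
  read c, top Y: go to q_1, push YY → (q_1, bcb, YY#)
  read b, top Y: go to q_0, push Y → (q_0, cb, YY#)
  read c, top Y: go to q_1, push YY → (q_1, b, YYY#)
  read b, top Y: go to q_0, push Y → (q_0, ε, YYY#)
All input consumed; M is in state q_0.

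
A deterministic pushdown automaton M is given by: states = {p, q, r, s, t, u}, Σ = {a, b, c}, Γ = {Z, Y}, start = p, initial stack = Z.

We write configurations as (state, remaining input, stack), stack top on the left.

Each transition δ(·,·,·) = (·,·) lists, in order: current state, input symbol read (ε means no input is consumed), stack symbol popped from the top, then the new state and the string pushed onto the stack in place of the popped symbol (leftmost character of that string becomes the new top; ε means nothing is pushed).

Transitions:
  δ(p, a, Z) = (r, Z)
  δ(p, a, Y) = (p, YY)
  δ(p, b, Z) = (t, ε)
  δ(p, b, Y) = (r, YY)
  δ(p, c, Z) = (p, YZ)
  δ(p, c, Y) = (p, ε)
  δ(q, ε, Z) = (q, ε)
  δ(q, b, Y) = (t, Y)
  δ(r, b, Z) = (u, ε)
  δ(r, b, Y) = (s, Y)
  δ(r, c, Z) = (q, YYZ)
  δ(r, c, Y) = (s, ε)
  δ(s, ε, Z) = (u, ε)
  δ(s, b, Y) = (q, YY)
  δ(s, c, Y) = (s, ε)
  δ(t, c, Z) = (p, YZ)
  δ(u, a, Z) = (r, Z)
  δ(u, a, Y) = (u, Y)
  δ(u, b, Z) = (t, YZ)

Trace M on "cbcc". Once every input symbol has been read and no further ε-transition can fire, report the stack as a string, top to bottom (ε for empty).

(p, cbcc, Z)
  read c, top Z: go to p, push YZ → (p, bcc, YZ)
  read b, top Y: go to r, push YY → (r, cc, YYZ)
  read c, top Y: go to s, push ε → (s, c, YZ)
  read c, top Y: go to s, push ε → (s, ε, Z)
  ε-move, top Z: go to u, push ε → (u, ε, ε)
All input consumed in state u with stack ε.

ε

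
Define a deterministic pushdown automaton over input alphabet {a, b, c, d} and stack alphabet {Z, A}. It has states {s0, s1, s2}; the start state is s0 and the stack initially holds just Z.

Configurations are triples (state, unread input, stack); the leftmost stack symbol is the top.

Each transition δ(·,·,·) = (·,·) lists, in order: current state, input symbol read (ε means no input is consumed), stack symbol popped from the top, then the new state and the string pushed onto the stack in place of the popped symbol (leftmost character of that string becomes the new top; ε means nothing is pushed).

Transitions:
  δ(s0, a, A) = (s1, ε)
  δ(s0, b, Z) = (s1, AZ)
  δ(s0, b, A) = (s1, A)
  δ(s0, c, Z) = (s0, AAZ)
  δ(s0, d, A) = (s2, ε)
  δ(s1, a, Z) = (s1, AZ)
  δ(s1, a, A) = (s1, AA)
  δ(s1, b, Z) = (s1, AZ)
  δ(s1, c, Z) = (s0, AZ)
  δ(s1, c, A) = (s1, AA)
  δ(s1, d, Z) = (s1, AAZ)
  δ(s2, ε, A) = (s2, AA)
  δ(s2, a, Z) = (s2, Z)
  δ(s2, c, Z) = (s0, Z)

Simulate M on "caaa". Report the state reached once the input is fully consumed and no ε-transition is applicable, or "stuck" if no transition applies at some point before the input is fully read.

(s0, caaa, Z) ⊢ (s0, aaa, AAZ) ⊢ (s1, aa, AZ) ⊢ (s1, a, AAZ) ⊢ (s1, ε, AAAZ)
All input consumed; M is in state s1.

s1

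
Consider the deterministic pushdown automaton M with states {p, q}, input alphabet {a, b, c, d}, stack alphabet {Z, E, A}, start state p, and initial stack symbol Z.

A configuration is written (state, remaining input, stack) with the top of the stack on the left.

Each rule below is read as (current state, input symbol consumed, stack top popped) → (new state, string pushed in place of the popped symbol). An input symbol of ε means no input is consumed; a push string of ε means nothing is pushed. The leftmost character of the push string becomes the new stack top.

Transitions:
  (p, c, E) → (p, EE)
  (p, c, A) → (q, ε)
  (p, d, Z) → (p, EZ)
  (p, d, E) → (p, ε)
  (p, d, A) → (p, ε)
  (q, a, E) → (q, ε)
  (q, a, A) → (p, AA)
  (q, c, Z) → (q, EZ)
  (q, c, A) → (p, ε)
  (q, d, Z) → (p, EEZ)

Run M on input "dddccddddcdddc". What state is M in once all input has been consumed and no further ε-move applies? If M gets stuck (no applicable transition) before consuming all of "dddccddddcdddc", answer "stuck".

p

(p, dddccddddcdddc, Z)
  read d, top Z: go to p, push EZ → (p, ddccddddcdddc, EZ)
  read d, top E: go to p, push ε → (p, dccddddcdddc, Z)
  read d, top Z: go to p, push EZ → (p, ccddddcdddc, EZ)
  read c, top E: go to p, push EE → (p, cddddcdddc, EEZ)
  read c, top E: go to p, push EE → (p, ddddcdddc, EEEZ)
  read d, top E: go to p, push ε → (p, dddcdddc, EEZ)
  read d, top E: go to p, push ε → (p, ddcdddc, EZ)
  read d, top E: go to p, push ε → (p, dcdddc, Z)
  read d, top Z: go to p, push EZ → (p, cdddc, EZ)
  read c, top E: go to p, push EE → (p, dddc, EEZ)
  read d, top E: go to p, push ε → (p, ddc, EZ)
  read d, top E: go to p, push ε → (p, dc, Z)
  read d, top Z: go to p, push EZ → (p, c, EZ)
  read c, top E: go to p, push EE → (p, ε, EEZ)
All input consumed; M is in state p.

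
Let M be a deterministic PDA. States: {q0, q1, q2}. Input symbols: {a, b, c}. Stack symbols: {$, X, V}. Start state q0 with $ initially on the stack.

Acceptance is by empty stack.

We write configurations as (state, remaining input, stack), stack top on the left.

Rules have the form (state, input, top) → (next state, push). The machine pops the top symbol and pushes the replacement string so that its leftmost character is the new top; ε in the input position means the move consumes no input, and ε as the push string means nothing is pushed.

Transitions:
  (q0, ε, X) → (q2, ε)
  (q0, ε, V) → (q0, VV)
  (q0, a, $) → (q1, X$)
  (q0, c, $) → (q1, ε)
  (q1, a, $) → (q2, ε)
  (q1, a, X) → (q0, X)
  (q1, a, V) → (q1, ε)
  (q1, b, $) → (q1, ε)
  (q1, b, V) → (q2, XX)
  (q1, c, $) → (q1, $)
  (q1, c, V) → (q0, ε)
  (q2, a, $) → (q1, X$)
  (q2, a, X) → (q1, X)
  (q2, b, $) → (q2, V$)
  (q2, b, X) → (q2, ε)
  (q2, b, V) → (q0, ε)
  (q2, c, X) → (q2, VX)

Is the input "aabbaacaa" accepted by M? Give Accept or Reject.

Reject

(q0, aabbaacaa, $)
  read a, top $: go to q1, push X$ → (q1, abbaacaa, X$)
  read a, top X: go to q0, push X → (q0, bbaacaa, X$)
  ε-move, top X: go to q2, push ε → (q2, bbaacaa, $)
  read b, top $: go to q2, push V$ → (q2, baacaa, V$)
  read b, top V: go to q0, push ε → (q0, aacaa, $)
  read a, top $: go to q1, push X$ → (q1, acaa, X$)
  read a, top X: go to q0, push X → (q0, caa, X$)
  ε-move, top X: go to q2, push ε → (q2, caa, $)
No transition applies at (q2, caa, $); input not fully consumed.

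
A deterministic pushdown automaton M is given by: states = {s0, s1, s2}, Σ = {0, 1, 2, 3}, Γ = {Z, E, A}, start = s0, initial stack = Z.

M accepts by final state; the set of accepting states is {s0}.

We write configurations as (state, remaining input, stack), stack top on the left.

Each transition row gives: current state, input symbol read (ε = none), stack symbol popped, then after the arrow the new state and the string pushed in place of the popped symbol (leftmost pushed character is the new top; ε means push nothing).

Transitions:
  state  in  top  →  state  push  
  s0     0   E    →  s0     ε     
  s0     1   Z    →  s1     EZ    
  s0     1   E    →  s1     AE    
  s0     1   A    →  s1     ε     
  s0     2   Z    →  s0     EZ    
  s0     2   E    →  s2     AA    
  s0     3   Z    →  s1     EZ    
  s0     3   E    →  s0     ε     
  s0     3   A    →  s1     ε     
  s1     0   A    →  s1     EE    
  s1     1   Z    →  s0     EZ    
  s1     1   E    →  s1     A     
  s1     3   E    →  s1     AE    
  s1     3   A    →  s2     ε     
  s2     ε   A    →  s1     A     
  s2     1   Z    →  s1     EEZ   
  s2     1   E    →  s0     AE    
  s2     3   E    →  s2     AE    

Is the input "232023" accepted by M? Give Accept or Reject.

Accept

(s0, 232023, Z)
  read 2, top Z: go to s0, push EZ → (s0, 32023, EZ)
  read 3, top E: go to s0, push ε → (s0, 2023, Z)
  read 2, top Z: go to s0, push EZ → (s0, 023, EZ)
  read 0, top E: go to s0, push ε → (s0, 23, Z)
  read 2, top Z: go to s0, push EZ → (s0, 3, EZ)
  read 3, top E: go to s0, push ε → (s0, ε, Z)
All input consumed; state s0 ∈ F.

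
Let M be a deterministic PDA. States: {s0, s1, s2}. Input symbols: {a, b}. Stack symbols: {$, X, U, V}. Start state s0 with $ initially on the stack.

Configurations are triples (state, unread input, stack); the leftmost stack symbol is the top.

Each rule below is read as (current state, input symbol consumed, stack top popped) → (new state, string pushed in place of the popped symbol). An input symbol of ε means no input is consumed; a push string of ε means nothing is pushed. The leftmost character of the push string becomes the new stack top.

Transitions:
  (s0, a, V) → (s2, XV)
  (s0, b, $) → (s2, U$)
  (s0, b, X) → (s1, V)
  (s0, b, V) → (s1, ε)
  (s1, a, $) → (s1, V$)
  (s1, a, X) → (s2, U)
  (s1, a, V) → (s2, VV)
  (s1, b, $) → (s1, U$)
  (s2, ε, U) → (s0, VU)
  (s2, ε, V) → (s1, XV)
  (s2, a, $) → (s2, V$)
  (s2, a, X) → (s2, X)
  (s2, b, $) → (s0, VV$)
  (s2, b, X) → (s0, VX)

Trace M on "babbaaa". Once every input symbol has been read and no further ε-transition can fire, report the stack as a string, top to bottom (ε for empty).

XVUVU$

(s0, babbaaa, $)
  read b, top $: go to s2, push U$ → (s2, abbaaa, U$)
  ε-move, top U: go to s0, push VU → (s0, abbaaa, VU$)
  read a, top V: go to s2, push XV → (s2, bbaaa, XVU$)
  read b, top X: go to s0, push VX → (s0, baaa, VXVU$)
  read b, top V: go to s1, push ε → (s1, aaa, XVU$)
  read a, top X: go to s2, push U → (s2, aa, UVU$)
  ε-move, top U: go to s0, push VU → (s0, aa, VUVU$)
  read a, top V: go to s2, push XV → (s2, a, XVUVU$)
  read a, top X: go to s2, push X → (s2, ε, XVUVU$)
All input consumed in state s2 with stack XVUVU$.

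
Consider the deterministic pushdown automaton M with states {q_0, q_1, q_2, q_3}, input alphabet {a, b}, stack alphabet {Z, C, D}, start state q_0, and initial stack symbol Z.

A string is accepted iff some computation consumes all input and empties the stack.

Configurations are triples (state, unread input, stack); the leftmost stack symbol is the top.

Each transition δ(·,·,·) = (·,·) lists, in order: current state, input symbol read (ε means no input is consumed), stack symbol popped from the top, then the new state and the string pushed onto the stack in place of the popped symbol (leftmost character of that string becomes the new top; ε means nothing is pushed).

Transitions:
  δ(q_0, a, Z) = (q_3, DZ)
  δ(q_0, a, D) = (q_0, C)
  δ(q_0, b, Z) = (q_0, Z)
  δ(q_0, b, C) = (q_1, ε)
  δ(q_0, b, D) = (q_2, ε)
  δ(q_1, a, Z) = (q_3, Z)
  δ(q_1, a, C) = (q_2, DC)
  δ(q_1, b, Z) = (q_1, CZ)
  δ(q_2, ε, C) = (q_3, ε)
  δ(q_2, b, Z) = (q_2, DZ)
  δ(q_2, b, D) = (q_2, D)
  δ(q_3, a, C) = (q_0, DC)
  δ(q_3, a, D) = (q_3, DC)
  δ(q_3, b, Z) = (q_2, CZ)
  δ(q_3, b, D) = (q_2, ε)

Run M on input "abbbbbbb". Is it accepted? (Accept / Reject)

(q_0, abbbbbbb, Z) ⊢ (q_3, bbbbbbb, DZ) ⊢ (q_2, bbbbbb, Z) ⊢ (q_2, bbbbb, DZ) ⊢ (q_2, bbbb, DZ) ⊢ (q_2, bbb, DZ) ⊢ (q_2, bb, DZ) ⊢ (q_2, b, DZ) ⊢ (q_2, ε, DZ)
All input consumed; stack is DZ, not empty, and no further ε-move applies.

Reject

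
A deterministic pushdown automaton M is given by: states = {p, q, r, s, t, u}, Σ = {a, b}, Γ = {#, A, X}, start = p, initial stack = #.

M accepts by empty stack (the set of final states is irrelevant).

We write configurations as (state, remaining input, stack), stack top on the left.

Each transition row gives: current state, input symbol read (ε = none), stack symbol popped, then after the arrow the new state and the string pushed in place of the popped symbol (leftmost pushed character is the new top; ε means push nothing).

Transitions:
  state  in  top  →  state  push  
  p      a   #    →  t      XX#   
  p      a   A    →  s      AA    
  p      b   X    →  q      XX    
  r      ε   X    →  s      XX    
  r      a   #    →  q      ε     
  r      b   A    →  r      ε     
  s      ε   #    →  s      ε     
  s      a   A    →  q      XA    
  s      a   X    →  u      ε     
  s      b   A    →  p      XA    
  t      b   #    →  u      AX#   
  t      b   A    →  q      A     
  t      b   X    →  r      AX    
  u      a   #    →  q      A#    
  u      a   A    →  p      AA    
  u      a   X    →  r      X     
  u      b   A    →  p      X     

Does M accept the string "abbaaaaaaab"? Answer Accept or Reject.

Reject

(p, abbaaaaaaab, #) ⊢ (t, bbaaaaaaab, XX#) ⊢ (r, baaaaaaab, AXX#) ⊢ (r, aaaaaaab, XX#) ⊢ (s, aaaaaaab, XXX#) ⊢ (u, aaaaaab, XX#) ⊢ (r, aaaaab, XX#) ⊢ (s, aaaaab, XXX#) ⊢ (u, aaaab, XX#) ⊢ (r, aaab, XX#) ⊢ (s, aaab, XXX#) ⊢ (u, aab, XX#) ⊢ (r, ab, XX#) ⊢ (s, ab, XXX#) ⊢ (u, b, XX#)
No transition applies at (u, b, XX#); input not fully consumed.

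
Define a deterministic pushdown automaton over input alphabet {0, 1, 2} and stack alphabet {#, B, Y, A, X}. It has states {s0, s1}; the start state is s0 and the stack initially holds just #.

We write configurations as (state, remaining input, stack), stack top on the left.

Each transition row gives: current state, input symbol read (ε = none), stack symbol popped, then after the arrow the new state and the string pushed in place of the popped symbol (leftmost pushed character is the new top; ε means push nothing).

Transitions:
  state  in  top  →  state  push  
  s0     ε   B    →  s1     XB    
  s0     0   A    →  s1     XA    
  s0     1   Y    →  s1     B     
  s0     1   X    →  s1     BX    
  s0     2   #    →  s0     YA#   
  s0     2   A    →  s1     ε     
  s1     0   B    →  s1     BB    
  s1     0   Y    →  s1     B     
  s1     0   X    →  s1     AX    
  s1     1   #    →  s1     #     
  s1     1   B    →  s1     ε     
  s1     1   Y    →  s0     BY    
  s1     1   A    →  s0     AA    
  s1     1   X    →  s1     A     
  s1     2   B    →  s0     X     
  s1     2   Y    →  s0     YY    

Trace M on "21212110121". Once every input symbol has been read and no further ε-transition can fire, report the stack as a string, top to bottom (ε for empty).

(s0, 21212110121, #) ⊢ (s0, 1212110121, YA#) ⊢ (s1, 212110121, BA#) ⊢ (s0, 12110121, XA#) ⊢ (s1, 2110121, BXA#) ⊢ (s0, 110121, XXA#) ⊢ (s1, 10121, BXXA#) ⊢ (s1, 0121, XXA#) ⊢ (s1, 121, AXXA#) ⊢ (s0, 21, AAXXA#) ⊢ (s1, 1, AXXA#) ⊢ (s0, ε, AAXXA#)
All input consumed in state s0 with stack AAXXA#.

AAXXA#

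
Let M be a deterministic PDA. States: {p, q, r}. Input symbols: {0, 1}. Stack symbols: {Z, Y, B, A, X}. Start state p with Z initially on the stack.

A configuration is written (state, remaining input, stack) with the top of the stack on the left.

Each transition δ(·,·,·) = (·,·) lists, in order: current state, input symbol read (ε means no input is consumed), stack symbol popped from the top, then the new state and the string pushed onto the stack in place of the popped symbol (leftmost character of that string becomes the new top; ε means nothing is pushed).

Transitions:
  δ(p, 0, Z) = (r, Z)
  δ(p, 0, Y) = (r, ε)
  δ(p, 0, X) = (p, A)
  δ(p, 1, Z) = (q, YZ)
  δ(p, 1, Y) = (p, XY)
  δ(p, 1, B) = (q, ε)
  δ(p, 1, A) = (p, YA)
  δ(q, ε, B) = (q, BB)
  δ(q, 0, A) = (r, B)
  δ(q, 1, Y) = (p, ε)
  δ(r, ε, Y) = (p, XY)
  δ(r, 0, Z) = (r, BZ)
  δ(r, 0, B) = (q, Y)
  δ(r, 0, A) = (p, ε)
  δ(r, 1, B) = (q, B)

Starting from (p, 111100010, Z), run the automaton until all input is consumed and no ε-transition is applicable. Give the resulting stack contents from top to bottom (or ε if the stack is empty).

(p, 111100010, Z)
  read 1, top Z: go to q, push YZ → (q, 11100010, YZ)
  read 1, top Y: go to p, push ε → (p, 1100010, Z)
  read 1, top Z: go to q, push YZ → (q, 100010, YZ)
  read 1, top Y: go to p, push ε → (p, 00010, Z)
  read 0, top Z: go to r, push Z → (r, 0010, Z)
  read 0, top Z: go to r, push BZ → (r, 010, BZ)
  read 0, top B: go to q, push Y → (q, 10, YZ)
  read 1, top Y: go to p, push ε → (p, 0, Z)
  read 0, top Z: go to r, push Z → (r, ε, Z)
All input consumed in state r with stack Z.

Z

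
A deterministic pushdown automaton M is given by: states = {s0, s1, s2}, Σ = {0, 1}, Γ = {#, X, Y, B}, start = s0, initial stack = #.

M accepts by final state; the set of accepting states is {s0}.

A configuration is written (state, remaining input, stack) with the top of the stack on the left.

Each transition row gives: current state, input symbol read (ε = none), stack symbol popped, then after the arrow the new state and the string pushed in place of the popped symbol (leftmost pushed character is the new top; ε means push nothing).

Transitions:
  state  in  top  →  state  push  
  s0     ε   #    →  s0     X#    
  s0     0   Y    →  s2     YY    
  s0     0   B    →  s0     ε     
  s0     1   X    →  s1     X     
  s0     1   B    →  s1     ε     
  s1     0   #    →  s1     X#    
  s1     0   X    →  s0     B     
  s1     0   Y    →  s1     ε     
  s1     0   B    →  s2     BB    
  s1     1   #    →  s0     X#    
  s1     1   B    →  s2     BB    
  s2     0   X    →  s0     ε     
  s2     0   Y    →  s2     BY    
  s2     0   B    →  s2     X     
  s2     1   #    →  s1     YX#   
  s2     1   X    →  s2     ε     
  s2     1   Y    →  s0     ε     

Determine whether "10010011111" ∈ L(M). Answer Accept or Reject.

(s0, 10010011111, #)
  ε-move, top #: go to s0, push X# → (s0, 10010011111, X#)
  read 1, top X: go to s1, push X → (s1, 0010011111, X#)
  read 0, top X: go to s0, push B → (s0, 010011111, B#)
  read 0, top B: go to s0, push ε → (s0, 10011111, #)
  ε-move, top #: go to s0, push X# → (s0, 10011111, X#)
  read 1, top X: go to s1, push X → (s1, 0011111, X#)
  read 0, top X: go to s0, push B → (s0, 011111, B#)
  read 0, top B: go to s0, push ε → (s0, 11111, #)
  ε-move, top #: go to s0, push X# → (s0, 11111, X#)
  read 1, top X: go to s1, push X → (s1, 1111, X#)
No transition applies at (s1, 1111, X#); input not fully consumed.

Reject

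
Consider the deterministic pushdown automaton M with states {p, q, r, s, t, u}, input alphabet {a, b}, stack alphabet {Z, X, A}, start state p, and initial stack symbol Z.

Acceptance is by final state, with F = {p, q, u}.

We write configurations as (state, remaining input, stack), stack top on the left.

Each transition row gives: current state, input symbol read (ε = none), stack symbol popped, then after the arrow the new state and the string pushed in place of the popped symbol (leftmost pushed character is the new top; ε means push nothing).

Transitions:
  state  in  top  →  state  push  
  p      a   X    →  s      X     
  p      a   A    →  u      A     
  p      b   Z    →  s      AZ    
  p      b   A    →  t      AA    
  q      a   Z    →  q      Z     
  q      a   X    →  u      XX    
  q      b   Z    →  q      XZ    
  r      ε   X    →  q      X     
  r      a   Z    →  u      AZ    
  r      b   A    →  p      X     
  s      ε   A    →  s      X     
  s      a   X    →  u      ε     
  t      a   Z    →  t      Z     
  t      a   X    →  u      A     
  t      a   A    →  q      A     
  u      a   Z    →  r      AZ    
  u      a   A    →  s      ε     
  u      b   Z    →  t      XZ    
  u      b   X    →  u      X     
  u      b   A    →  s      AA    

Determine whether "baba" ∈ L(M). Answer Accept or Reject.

(p, baba, Z)
  read b, top Z: go to s, push AZ → (s, aba, AZ)
  ε-move, top A: go to s, push X → (s, aba, XZ)
  read a, top X: go to u, push ε → (u, ba, Z)
  read b, top Z: go to t, push XZ → (t, a, XZ)
  read a, top X: go to u, push A → (u, ε, AZ)
All input consumed; state u ∈ F.

Accept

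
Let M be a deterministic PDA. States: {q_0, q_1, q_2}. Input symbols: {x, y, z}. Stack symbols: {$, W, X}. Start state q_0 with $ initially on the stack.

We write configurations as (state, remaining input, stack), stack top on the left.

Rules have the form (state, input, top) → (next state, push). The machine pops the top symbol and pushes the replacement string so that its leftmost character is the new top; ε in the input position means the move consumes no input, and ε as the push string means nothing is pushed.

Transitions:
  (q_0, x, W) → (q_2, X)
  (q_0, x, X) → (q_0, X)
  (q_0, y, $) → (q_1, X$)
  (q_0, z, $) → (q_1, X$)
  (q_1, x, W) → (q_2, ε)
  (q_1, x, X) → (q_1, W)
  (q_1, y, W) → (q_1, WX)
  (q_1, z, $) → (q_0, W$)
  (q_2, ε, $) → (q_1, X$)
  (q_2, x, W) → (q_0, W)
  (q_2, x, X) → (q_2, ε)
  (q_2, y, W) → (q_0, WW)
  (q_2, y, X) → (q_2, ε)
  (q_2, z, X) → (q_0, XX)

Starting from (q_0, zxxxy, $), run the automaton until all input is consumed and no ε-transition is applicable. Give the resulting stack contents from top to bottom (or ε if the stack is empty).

WX$

(q_0, zxxxy, $)
  read z, top $: go to q_1, push X$ → (q_1, xxxy, X$)
  read x, top X: go to q_1, push W → (q_1, xxy, W$)
  read x, top W: go to q_2, push ε → (q_2, xy, $)
  ε-move, top $: go to q_1, push X$ → (q_1, xy, X$)
  read x, top X: go to q_1, push W → (q_1, y, W$)
  read y, top W: go to q_1, push WX → (q_1, ε, WX$)
All input consumed in state q_1 with stack WX$.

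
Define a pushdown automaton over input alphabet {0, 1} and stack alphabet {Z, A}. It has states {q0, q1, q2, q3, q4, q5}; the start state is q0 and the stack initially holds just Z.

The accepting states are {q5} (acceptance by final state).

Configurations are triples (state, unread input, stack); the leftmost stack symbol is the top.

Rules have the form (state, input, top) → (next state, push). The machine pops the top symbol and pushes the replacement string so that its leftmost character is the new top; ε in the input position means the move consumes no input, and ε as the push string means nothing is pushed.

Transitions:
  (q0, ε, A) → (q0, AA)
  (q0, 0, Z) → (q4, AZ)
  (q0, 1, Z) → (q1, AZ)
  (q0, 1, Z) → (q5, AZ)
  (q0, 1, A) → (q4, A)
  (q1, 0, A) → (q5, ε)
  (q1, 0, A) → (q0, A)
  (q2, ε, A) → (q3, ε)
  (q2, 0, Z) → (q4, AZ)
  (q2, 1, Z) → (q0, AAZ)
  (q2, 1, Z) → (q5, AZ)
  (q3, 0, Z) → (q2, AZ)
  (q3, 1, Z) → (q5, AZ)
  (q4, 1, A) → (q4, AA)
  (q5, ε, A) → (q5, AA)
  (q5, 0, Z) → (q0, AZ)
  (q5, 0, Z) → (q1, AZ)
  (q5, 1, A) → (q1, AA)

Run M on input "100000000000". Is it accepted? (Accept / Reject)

Accept

One accepting computation: (q0, 100000000000, Z) ⊢ (q1, 00000000000, AZ) ⊢ (q5, 0000000000, Z) ⊢ (q1, 000000000, AZ) ⊢ (q5, 00000000, Z) ⊢ (q1, 0000000, AZ) ⊢ (q5, 000000, Z) ⊢ (q1, 00000, AZ) ⊢ (q5, 0000, Z) ⊢ (q1, 000, AZ) ⊢ (q5, 00, Z) ⊢ (q1, 0, AZ) ⊢ (q5, ε, Z)
All input consumed and state q5 ∈ F.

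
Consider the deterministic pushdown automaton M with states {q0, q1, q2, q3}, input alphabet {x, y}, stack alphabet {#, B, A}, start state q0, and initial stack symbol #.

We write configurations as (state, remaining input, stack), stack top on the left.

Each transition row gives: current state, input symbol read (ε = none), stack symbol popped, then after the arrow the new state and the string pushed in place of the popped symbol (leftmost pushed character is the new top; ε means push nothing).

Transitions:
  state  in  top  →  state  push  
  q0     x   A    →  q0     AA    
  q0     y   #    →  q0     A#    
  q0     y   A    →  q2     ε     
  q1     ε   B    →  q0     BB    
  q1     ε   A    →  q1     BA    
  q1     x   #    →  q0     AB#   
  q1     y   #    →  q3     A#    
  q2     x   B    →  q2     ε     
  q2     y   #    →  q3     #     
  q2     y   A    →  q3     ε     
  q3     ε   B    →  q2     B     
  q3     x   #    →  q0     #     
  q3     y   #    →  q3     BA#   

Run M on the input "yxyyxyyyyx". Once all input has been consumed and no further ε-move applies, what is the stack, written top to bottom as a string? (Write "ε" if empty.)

A#

(q0, yxyyxyyyyx, #)
  read y, top #: go to q0, push A# → (q0, xyyxyyyyx, A#)
  read x, top A: go to q0, push AA → (q0, yyxyyyyx, AA#)
  read y, top A: go to q2, push ε → (q2, yxyyyyx, A#)
  read y, top A: go to q3, push ε → (q3, xyyyyx, #)
  read x, top #: go to q0, push # → (q0, yyyyx, #)
  read y, top #: go to q0, push A# → (q0, yyyx, A#)
  read y, top A: go to q2, push ε → (q2, yyx, #)
  read y, top #: go to q3, push # → (q3, yx, #)
  read y, top #: go to q3, push BA# → (q3, x, BA#)
  ε-move, top B: go to q2, push B → (q2, x, BA#)
  read x, top B: go to q2, push ε → (q2, ε, A#)
All input consumed in state q2 with stack A#.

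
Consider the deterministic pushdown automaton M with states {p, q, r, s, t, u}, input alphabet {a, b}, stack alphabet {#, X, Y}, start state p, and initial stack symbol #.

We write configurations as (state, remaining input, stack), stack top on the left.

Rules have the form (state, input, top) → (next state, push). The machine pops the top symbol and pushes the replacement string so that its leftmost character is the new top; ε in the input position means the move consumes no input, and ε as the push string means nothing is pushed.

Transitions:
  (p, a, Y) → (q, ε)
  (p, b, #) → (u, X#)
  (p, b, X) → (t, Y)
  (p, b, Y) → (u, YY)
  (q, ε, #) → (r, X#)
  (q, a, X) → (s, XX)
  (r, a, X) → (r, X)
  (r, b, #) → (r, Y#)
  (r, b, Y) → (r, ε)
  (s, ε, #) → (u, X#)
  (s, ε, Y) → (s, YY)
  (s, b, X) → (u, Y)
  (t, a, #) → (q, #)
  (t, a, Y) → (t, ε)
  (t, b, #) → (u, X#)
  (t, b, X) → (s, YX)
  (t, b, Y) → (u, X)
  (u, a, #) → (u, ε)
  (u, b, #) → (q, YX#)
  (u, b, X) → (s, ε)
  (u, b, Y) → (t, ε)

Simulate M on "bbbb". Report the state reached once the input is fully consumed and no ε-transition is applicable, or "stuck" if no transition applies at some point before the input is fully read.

u

(p, bbbb, #) ⊢ (u, bbb, X#) ⊢ (s, bb, #) ⊢ (u, bb, X#) ⊢ (s, b, #) ⊢ (u, b, X#) ⊢ (s, ε, #) ⊢ (u, ε, X#)
All input consumed; M is in state u.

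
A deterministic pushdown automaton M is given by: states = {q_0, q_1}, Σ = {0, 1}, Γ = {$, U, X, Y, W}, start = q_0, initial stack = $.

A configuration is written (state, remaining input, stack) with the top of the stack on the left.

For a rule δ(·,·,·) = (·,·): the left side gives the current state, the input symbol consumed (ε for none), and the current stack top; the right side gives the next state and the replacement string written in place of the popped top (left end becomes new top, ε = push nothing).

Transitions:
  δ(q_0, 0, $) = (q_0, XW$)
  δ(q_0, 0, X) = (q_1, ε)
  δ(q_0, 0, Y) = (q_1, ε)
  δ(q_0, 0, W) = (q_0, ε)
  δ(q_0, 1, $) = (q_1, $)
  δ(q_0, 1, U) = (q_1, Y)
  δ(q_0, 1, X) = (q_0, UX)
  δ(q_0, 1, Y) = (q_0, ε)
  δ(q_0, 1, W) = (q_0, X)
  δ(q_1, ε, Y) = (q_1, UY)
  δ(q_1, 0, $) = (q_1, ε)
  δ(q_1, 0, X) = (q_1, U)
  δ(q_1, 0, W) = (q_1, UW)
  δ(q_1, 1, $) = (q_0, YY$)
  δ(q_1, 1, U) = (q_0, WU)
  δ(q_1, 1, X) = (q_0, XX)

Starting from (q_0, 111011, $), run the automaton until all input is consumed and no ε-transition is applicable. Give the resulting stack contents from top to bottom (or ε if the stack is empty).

(q_0, 111011, $) ⊢ (q_1, 11011, $) ⊢ (q_0, 1011, YY$) ⊢ (q_0, 011, Y$) ⊢ (q_1, 11, $) ⊢ (q_0, 1, YY$) ⊢ (q_0, ε, Y$)
All input consumed in state q_0 with stack Y$.

Y$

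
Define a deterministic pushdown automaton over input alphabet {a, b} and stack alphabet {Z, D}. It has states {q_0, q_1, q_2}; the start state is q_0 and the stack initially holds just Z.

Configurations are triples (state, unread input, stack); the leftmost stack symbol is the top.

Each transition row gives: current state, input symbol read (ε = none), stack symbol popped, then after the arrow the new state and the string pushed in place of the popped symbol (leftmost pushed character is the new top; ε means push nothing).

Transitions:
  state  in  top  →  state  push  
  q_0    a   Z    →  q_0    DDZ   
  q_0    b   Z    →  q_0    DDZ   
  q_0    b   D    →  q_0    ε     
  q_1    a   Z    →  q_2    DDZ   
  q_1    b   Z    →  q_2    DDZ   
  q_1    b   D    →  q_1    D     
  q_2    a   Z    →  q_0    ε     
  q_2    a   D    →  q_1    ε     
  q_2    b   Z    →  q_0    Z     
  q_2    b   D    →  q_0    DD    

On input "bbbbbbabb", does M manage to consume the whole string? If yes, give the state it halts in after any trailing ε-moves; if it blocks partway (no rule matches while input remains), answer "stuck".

(q_0, bbbbbbabb, Z)
  read b, top Z: go to q_0, push DDZ → (q_0, bbbbbabb, DDZ)
  read b, top D: go to q_0, push ε → (q_0, bbbbabb, DZ)
  read b, top D: go to q_0, push ε → (q_0, bbbabb, Z)
  read b, top Z: go to q_0, push DDZ → (q_0, bbabb, DDZ)
  read b, top D: go to q_0, push ε → (q_0, babb, DZ)
  read b, top D: go to q_0, push ε → (q_0, abb, Z)
  read a, top Z: go to q_0, push DDZ → (q_0, bb, DDZ)
  read b, top D: go to q_0, push ε → (q_0, b, DZ)
  read b, top D: go to q_0, push ε → (q_0, ε, Z)
All input consumed; M is in state q_0.

q_0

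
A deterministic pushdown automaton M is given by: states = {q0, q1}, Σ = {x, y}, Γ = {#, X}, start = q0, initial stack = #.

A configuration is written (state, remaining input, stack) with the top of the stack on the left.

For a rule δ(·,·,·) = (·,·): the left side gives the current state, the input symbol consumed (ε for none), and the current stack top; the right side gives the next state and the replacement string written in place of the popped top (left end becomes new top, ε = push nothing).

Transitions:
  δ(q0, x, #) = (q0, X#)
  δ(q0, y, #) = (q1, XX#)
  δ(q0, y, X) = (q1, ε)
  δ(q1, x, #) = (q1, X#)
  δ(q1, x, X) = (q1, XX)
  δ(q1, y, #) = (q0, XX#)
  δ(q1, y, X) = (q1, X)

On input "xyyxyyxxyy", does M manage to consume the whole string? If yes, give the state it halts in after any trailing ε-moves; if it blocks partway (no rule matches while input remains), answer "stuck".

(q0, xyyxyyxxyy, #)
  read x, top #: go to q0, push X# → (q0, yyxyyxxyy, X#)
  read y, top X: go to q1, push ε → (q1, yxyyxxyy, #)
  read y, top #: go to q0, push XX# → (q0, xyyxxyy, XX#)
No transition for (q0, x, top X); M blocks with input xyyxxyy remaining.

stuck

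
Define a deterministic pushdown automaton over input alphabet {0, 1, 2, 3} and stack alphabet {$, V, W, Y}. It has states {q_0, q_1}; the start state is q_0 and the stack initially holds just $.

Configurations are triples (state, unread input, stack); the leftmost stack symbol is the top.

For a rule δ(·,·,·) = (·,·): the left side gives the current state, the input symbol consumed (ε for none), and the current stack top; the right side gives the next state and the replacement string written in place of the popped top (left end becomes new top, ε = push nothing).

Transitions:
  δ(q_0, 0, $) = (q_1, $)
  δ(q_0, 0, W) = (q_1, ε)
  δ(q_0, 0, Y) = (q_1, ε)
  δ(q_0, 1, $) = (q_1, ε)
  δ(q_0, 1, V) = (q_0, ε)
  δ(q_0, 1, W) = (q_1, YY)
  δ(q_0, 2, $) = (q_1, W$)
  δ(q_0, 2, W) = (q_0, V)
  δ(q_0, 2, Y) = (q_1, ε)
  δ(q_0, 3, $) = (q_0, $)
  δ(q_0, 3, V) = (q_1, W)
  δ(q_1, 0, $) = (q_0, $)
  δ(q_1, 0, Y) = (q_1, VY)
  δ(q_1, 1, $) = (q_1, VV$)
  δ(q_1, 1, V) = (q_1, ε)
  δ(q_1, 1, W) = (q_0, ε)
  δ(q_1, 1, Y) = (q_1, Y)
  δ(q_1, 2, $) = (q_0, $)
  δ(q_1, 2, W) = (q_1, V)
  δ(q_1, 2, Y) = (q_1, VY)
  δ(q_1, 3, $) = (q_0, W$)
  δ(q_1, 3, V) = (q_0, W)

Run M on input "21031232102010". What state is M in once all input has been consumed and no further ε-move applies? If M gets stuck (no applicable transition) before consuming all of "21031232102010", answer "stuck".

stuck

(q_0, 21031232102010, $)
  read 2, top $: go to q_1, push W$ → (q_1, 1031232102010, W$)
  read 1, top W: go to q_0, push ε → (q_0, 031232102010, $)
  read 0, top $: go to q_1, push $ → (q_1, 31232102010, $)
  read 3, top $: go to q_0, push W$ → (q_0, 1232102010, W$)
  read 1, top W: go to q_1, push YY → (q_1, 232102010, YY$)
  read 2, top Y: go to q_1, push VY → (q_1, 32102010, VYY$)
  read 3, top V: go to q_0, push W → (q_0, 2102010, WYY$)
  read 2, top W: go to q_0, push V → (q_0, 102010, VYY$)
  read 1, top V: go to q_0, push ε → (q_0, 02010, YY$)
  read 0, top Y: go to q_1, push ε → (q_1, 2010, Y$)
  read 2, top Y: go to q_1, push VY → (q_1, 010, VY$)
No transition for (q_1, 0, top V); M blocks with input 010 remaining.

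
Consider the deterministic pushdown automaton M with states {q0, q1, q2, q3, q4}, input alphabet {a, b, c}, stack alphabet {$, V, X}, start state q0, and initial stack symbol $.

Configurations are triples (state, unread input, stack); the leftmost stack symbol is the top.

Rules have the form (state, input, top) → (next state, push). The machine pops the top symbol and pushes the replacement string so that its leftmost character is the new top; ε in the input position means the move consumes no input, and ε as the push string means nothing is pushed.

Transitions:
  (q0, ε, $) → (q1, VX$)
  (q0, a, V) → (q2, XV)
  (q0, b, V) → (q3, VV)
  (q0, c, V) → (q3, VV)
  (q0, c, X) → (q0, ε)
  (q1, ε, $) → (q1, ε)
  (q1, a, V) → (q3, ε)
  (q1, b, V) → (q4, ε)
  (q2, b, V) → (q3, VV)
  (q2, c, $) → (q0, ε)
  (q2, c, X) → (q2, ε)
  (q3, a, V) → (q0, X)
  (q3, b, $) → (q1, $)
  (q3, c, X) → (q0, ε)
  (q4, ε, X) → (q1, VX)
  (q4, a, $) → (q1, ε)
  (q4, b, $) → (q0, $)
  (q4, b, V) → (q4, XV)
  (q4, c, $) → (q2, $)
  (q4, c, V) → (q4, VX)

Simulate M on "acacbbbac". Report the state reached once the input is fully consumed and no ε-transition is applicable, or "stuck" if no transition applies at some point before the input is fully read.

(q0, acacbbbac, $) ⊢ (q1, acacbbbac, VX$) ⊢ (q3, cacbbbac, X$) ⊢ (q0, acbbbac, $) ⊢ (q1, acbbbac, VX$) ⊢ (q3, cbbbac, X$) ⊢ (q0, bbbac, $) ⊢ (q1, bbbac, VX$) ⊢ (q4, bbac, X$) ⊢ (q1, bbac, VX$) ⊢ (q4, bac, X$) ⊢ (q1, bac, VX$) ⊢ (q4, ac, X$) ⊢ (q1, ac, VX$) ⊢ (q3, c, X$) ⊢ (q0, ε, $) ⊢ (q1, ε, VX$)
All input consumed; M is in state q1.

q1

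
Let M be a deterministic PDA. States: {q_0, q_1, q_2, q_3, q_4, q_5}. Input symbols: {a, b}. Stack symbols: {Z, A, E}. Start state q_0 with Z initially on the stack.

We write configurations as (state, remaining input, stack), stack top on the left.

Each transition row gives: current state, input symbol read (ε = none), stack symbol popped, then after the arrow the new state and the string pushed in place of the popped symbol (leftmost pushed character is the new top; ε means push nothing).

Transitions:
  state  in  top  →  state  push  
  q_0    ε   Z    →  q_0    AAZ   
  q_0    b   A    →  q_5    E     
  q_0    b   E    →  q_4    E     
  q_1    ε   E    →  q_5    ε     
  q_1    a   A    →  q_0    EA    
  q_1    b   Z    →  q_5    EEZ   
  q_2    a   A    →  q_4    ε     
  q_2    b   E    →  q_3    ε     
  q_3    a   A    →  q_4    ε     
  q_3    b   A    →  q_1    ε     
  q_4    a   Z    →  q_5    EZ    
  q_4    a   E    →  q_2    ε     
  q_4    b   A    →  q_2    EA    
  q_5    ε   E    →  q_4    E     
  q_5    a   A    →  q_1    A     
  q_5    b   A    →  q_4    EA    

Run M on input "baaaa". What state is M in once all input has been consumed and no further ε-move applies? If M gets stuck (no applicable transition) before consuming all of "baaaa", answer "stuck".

q_2

(q_0, baaaa, Z)
  ε-move, top Z: go to q_0, push AAZ → (q_0, baaaa, AAZ)
  read b, top A: go to q_5, push E → (q_5, aaaa, EAZ)
  ε-move, top E: go to q_4, push E → (q_4, aaaa, EAZ)
  read a, top E: go to q_2, push ε → (q_2, aaa, AZ)
  read a, top A: go to q_4, push ε → (q_4, aa, Z)
  read a, top Z: go to q_5, push EZ → (q_5, a, EZ)
  ε-move, top E: go to q_4, push E → (q_4, a, EZ)
  read a, top E: go to q_2, push ε → (q_2, ε, Z)
All input consumed; M is in state q_2.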